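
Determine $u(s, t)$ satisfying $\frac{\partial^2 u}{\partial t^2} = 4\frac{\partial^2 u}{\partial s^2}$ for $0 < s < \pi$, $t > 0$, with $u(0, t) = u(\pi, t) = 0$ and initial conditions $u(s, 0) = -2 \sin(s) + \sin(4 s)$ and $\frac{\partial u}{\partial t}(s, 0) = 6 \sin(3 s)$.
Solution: Using separation of variables $u = X(s)T(t)$:
Eigenfunctions: $\sin(ns)$, $n = 1, 2, 3, \ldots$
General solution: $u(s, t) = \sum [A_n \cos(2n t) + B_n \sin(2n t)] \sin(ns)$
From $u(s,0) = -2 \sin(s) + \sin(4 s)$: $A_1=-2, A_4=1$. From $u_t(s,0) = 6 \sin(3 s)$, using $u_t(s,0) = \sum \omega_n B_n \sin(ns)$ with $\omega_n = 2n$: $B_3 = 6/6 = 1$.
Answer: $u(s, t) = -2 \sin(s) \cos(2 t) + \sin(3 s) \sin(6 t) + \sin(4 s) \cos(8 t)$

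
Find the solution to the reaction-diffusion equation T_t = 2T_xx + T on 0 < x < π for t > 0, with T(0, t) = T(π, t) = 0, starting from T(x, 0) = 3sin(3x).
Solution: Substitute T = exp(t)u, i.e. u = exp(-t)T.
By the product rule, T_t = exp(t)(u_t + u), T_xx = exp(t)u_xx.
Substituting into the PDE and dividing by exp(t): u_t + u = 2u_xx + u.
The lower-order terms cancel, leaving the standard heat equation u_t = 2u_xx.
Initial data for u: u(x,0) = T(x,0) = 3sin(3x). The boundary conditions carry over: u(0,t) = u(π,t) = 0.
Solve for u:
  Using separation of variables u = X(x)G(t):
  Eigenfunctions: sin(nx), n = 1, 2, 3, ...
  General solution: u(x, t) = Σ c_n sin(nx) exp(-2n² t)
  Matching u(x,0) = 3sin(3x) term by term: c_3=3.
Hence u(x,t) = 3exp(-18t)sin(3x).
Transform back: T(x,t) = exp(t)u(x,t).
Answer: T(x, t) = 3exp(-17t)sin(3x)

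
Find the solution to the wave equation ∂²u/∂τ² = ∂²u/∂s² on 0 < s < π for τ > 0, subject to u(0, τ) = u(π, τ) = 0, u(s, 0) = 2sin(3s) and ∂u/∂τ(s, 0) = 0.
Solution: Using separation of variables u = X(s)T(τ):
Eigenfunctions: sin(ns), n = 1, 2, 3, ...
General solution: u(s, τ) = Σ [A_n cos(n τ) + B_n sin(n τ)] sin(ns)
From u(s,0) = 2sin(3s): A_3=2. From u_τ(s,0) = 0: all B_n = 0.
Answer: u(s, τ) = 2sin(3s)cos(3τ)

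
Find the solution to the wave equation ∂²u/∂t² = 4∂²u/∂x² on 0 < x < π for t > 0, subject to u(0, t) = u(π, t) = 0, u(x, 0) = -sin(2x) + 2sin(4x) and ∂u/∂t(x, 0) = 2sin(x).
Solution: Separating variables: u = Σ [A_n cos(ω_n t) + B_n sin(ω_n t)] sin(nx), ω_n = 2n. From ICs (B_n = velocity coefficient / ω_n): A_2=-1, A_4=2, B_1=1.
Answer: u(x, t) = sin(2t)sin(x) - sin(2x)cos(4t) + 2sin(4x)cos(8t)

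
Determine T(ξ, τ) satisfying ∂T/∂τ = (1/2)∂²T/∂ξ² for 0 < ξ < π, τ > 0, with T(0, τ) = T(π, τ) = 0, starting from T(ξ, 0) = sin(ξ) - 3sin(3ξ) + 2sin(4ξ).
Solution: Separating variables: T = Σ c_n exp(-n²τ/2) sin(nξ). From T(ξ,0) = sin(ξ) - 3sin(3ξ) + 2sin(4ξ): c_1=1, c_3=-3, c_4=2.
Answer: T(ξ, τ) = 2exp(-8τ)sin(4ξ) + exp(-τ/2)sin(ξ) - 3exp(-9τ/2)sin(3ξ)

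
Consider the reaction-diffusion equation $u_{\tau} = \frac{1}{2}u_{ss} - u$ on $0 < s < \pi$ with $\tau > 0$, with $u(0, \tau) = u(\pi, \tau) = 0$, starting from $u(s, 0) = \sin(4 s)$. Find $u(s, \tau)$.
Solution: Substitute $u = e^{-\tau}w$.
Then $u_{\tau} = e^{-\tau}(w_{\tau} - w)$, $u_{ss} = e^{-\tau}w_{ss}$; substituting and dividing by $e^{-\tau}$, the lower-order terms cancel: $w_{\tau} = \frac{1}{2}w_{ss}$ (standard heat equation).
Data for $w$: $w(s,0) = u(s,0) = \sin(4 s)$. The boundary conditions carry over: $w(0,\tau) = w(\pi,\tau) = 0$.
Separating variables: $w = \sum c_n e^{-n^2\tau/2} \sin(ns)$. From $w(s,0) = \sin(4 s)$: $c_4=1$.
So $w(s,\tau) = e^{-8 \tau} \sin(4 s)$, and $u(s,\tau) = e^{-\tau}w(s,\tau)$.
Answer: $u(s, \tau) = e^{-9 \tau} \sin(4 s)$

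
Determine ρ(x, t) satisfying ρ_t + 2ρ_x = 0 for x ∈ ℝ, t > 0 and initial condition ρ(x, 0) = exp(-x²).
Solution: By characteristics (dx/dt = 2), ρ(x,t) = f(x - 2t) with f = ρ(·, 0).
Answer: ρ(x, t) = exp(-(-2t + x)²)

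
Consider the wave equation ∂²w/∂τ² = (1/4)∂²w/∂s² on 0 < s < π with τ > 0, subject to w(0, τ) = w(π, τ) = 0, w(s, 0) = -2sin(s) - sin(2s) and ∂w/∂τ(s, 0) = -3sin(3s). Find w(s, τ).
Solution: Separating variables: w = Σ [A_n cos(ω_n τ) + B_n sin(ω_n τ)] sin(ns), ω_n = n/2. From ICs (B_n = velocity coefficient / ω_n): A_1=-2, A_2=-1, B_3=-2.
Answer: w(s, τ) = -2sin(s)cos(τ/2) - sin(2s)cos(τ) - 2sin(3s)sin(3τ/2)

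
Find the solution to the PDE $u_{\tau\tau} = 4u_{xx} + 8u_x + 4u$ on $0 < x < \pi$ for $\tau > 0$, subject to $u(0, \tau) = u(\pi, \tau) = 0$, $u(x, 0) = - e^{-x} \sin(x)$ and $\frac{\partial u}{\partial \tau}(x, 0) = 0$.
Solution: Substitute $u = e^{-x}w$, i.e. $w = e^{x}u$.
By the product rule, $u_x = e^{-x}(w_x - w)$, $u_{xx} = e^{-x}(w_{xx} - 2w_x + w)$, $u_{\tau\tau} = e^{-x}w_{\tau\tau}$.
Substituting into the PDE and dividing by $e^{-x}$: $w_{\tau\tau} = 4(w_{xx} - 2w_x + w) + 8(w_x - w) + 4w$.
The lower-order terms cancel, leaving the standard wave equation $w_{\tau\tau} = 4w_{xx}$.
Initial data for $w$: $w(x,0) = e^{x}u(x,0) = - \sin(x)$; $w_{\tau}(x,0) = e^{x}u_{\tau}(x,0) = 0$. The boundary conditions carry over: $w(0,\tau) = w(\pi,\tau) = 0$.
Solve for $w$:
  Using separation of variables $w = X(x)T(\tau)$:
  Eigenfunctions: $\sin(nx)$, $n = 1, 2, 3, \ldots$
  General solution: $w(x, \tau) = \sum [A_n \cos(2n \tau) + B_n \sin(2n \tau)] \sin(nx)$
  From $w(x,0) = - \sin(x)$: $A_1=-1$. From $w_{\tau}(x,0) = 0$: all $B_n = 0$.
Hence $w(x,\tau) = - \sin(x) \cos(2 \tau)$.
Transform back: $u(x,\tau) = e^{-x}w(x,\tau)$.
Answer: $u(x, \tau) = - e^{-x} \sin(x) \cos(2 \tau)$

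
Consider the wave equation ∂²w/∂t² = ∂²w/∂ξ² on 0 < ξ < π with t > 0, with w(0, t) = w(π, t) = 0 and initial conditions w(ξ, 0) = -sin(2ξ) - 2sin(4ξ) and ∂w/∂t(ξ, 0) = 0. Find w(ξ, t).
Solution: Using separation of variables w = X(ξ)T(t):
Eigenfunctions: sin(nξ), n = 1, 2, 3, ...
General solution: w(ξ, t) = Σ [A_n cos(n t) + B_n sin(n t)] sin(nξ)
From w(ξ,0) = -sin(2ξ) - 2sin(4ξ): A_2=-1, A_4=-2. From w_t(ξ,0) = 0: all B_n = 0.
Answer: w(ξ, t) = -sin(2ξ)cos(2t) - 2sin(4ξ)cos(4t)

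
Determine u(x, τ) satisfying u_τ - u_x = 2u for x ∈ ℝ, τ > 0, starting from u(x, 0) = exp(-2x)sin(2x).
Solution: Substitute u = exp(-2x)w.
Then u_x = exp(-2x)(w_x - 2w), u_τ = exp(-2x)w_τ; substituting and dividing by exp(-2x), the lower-order terms cancel: w_τ - w_x = 0 (standard advection equation).
Data for w: w(x,0) = exp(2x)u(x,0) = sin(2x).
By characteristics (dx/dτ = -1), w(x,τ) = f(x + τ) with f = w(·, 0).
So w(x,τ) = sin(2x + 2τ), and u(x,τ) = exp(-2x)w(x,τ).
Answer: u(x, τ) = exp(-2x)sin(2x + 2τ)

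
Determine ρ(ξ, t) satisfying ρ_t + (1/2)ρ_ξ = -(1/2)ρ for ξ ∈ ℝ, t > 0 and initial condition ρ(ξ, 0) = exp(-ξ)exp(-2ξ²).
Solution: Substitute ρ = exp(-ξ)u, i.e. u = exp(ξ)ρ.
By the product rule, ρ_ξ = exp(-ξ)(u_ξ - u), ρ_t = exp(-ξ)u_t.
Substituting into the PDE and dividing by exp(-ξ): u_t + (1/2)(u_ξ - u) = -(1/2)u.
The lower-order terms cancel, leaving the standard advection equation u_t + (1/2)u_ξ = 0.
Initial data for u: u(ξ,0) = exp(ξ)ρ(ξ,0) = exp(-2ξ²).
Solve for u:
  By method of characteristics (waves move right with speed 1/2):
  Along characteristics ξ - (1/2)t = const, u is constant, so u(ξ,t) = f(ξ - (1/2)t) with f = u(·, 0).
Hence u(ξ,t) = exp(-2(-t/2 + ξ)²).
Transform back: ρ(ξ,t) = exp(-ξ)u(ξ,t).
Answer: ρ(ξ, t) = exp(-ξ)exp(-2(-t/2 + ξ)²)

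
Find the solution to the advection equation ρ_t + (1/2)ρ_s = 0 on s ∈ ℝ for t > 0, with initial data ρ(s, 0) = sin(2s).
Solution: By characteristics (ds/dt = 1/2), ρ(s,t) = f(s - (1/2)t) with f = ρ(·, 0).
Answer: ρ(s, t) = sin(2s - t)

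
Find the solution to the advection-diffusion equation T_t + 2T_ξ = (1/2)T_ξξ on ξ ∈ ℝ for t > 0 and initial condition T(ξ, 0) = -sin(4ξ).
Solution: Change to a moving frame: let η = ξ - 2t, σ = t and write T(ξ,t) = u(η,σ).
By the chain rule T_t = u_σ - 2u_η, T_ξ = u_η, T_ξξ = u_ηη.
Then T_t + 2T_ξ = u_σ: the advection term cancels and the PDE becomes the heat equation u_σ = (1/2)u_ηη on η ∈ ℝ.
Initial data: u(η,0) = T(η,0) = -sin(4η).
On η ∈ ℝ each mode satisfies (sin(nη))″ = -n² sin(nη), so exp(-n²σ/2) sin(nη) solves the heat equation; by superposition u(η,σ) = Σ c_n exp(-n²σ/2) sin(nη).
Reading off the coefficients: c_4=-1, so u(η,σ) = -exp(-8σ)sin(4η).
Substituting back η = ξ - 2t, σ = t: T(ξ,t) = u(ξ - 2t, t).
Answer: T(ξ, t) = exp(-8t)sin(8t - 4ξ)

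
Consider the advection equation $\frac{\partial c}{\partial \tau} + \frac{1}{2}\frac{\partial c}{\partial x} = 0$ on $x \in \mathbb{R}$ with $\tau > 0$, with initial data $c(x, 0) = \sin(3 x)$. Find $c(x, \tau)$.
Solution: By characteristics ($dx/d\tau = 1/2$), $c(x,\tau) = f(x - \frac{1}{2}\tau)$ with $f = c( \cdot , 0)$.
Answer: $c(x, \tau) = - \sin(3 \tau/2 - 3 x)$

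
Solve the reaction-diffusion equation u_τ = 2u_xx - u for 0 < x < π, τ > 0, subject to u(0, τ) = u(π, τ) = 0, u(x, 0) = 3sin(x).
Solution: Substitute u = exp(-τ)w.
Then u_τ = exp(-τ)(w_τ - w), u_xx = exp(-τ)w_xx; substituting and dividing by exp(-τ), the lower-order terms cancel: w_τ = 2w_xx (standard heat equation).
Data for w: w(x,0) = u(x,0) = 3sin(x). The boundary conditions carry over: w(0,τ) = w(π,τ) = 0.
Separating variables: w = Σ c_n exp(-2n²τ) sin(nx). From w(x,0) = 3sin(x): c_1=3.
So w(x,τ) = 3exp(-2τ)sin(x), and u(x,τ) = exp(-τ)w(x,τ).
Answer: u(x, τ) = 3exp(-3τ)sin(x)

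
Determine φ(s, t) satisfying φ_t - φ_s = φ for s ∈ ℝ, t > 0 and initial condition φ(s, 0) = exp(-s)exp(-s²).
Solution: Substitute φ = exp(-s)u.
Then φ_s = exp(-s)(u_s - u), φ_t = exp(-s)u_t; substituting and dividing by exp(-s), the lower-order terms cancel: u_t - u_s = 0 (standard advection equation).
Data for u: u(s,0) = exp(s)φ(s,0) = exp(-s²).
By characteristics (ds/dt = -1), u(s,t) = f(s + t) with f = u(·, 0).
So u(s,t) = exp(-(s + t)²), and φ(s,t) = exp(-s)u(s,t).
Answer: φ(s, t) = exp(-s)exp(-(s + t)²)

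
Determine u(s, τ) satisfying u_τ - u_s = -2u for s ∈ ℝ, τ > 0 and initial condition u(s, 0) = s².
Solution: Substitute u = exp(-2τ)w.
Then u_τ = exp(-2τ)(w_τ - 2w), u_s = exp(-2τ)w_s; substituting and dividing by exp(-2τ), the lower-order terms cancel: w_τ - w_s = 0 (standard advection equation).
Data for w: w(s,0) = u(s,0) = s².
By characteristics (ds/dτ = -1), w(s,τ) = f(s + τ) with f = w(·, 0).
So w(s,τ) = s² + 2sτ + τ², and u(s,τ) = exp(-2τ)w(s,τ).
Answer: u(s, τ) = s²exp(-2τ) + 2sτexp(-2τ) + τ²exp(-2τ)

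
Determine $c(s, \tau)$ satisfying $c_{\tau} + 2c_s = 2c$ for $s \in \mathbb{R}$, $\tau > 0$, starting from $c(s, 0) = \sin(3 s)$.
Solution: Substitute $c = e^{2\tau}u$, i.e. $u = e^{-2\tau}c$.
By the product rule, $c_{\tau} = e^{2\tau}(u_{\tau} + 2u)$, $c_s = e^{2\tau}u_s$.
Substituting into the PDE and dividing by $e^{2\tau}$: $u_{\tau} + 2u + 2u_s = 2u$.
The lower-order terms cancel, leaving the standard advection equation $u_{\tau} + 2u_s = 0$.
Initial data for $u$: $u(s,0) = c(s,0) = \sin(3 s)$.
Solve for $u$:
  By method of characteristics (waves move right with speed 2):
  Along characteristics $s - 2\tau =$ const, $u$ is constant, so $u(s,\tau) = f(s - 2\tau)$ with $f = u( \cdot , 0)$.
Hence $u(s,\tau) = \sin(3 s - 6 \tau)$.
Transform back: $c(s,\tau) = e^{2\tau}u(s,\tau)$.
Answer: $c(s, \tau) = - e^{2 \tau} \sin(6 \tau - 3 s)$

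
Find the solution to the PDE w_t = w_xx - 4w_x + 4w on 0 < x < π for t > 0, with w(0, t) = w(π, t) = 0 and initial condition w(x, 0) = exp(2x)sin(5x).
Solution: Substitute w = exp(2x)u, i.e. u = exp(-2x)w.
By the product rule, w_x = exp(2x)(u_x + 2u), w_xx = exp(2x)(u_xx + 4u_x + 4u), w_t = exp(2x)u_t.
Substituting into the PDE and dividing by exp(2x): u_t = (u_xx + 4u_x + 4u) - 4(u_x + 2u) + 4u.
The lower-order terms cancel, leaving the standard heat equation u_t = u_xx.
Initial data for u: u(x,0) = exp(-2x)w(x,0) = sin(5x). The boundary conditions carry over: u(0,t) = u(π,t) = 0.
Solve for u:
  Using separation of variables u = X(x)T(t):
  Eigenfunctions: sin(nx), n = 1, 2, 3, ...
  General solution: u(x, t) = Σ c_n sin(nx) exp(-n² t)
  Matching u(x,0) = sin(5x) term by term: c_5=1.
Hence u(x,t) = exp(-25t)sin(5x).
Transform back: w(x,t) = exp(2x)u(x,t).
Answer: w(x, t) = exp(-25t)exp(2x)sin(5x)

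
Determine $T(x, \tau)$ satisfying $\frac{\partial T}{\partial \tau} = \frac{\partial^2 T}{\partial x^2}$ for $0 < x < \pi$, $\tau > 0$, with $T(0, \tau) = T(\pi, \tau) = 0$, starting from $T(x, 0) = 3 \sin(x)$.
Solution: Separating variables: $T = \sum c_n e^{-n^2\tau} \sin(nx)$. From $T(x,0) = 3 \sin(x)$: $c_1=3$.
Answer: $T(x, \tau) = 3 e^{-\tau} \sin(x)$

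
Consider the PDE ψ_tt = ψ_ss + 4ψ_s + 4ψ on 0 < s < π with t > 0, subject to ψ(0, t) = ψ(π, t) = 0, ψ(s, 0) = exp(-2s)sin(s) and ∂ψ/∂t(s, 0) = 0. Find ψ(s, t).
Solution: Substitute ψ = exp(-2s)u, i.e. u = exp(2s)ψ.
By the product rule, ψ_s = exp(-2s)(u_s - 2u), ψ_ss = exp(-2s)(u_ss - 4u_s + 4u), ψ_tt = exp(-2s)u_tt.
Substituting into the PDE and dividing by exp(-2s): u_tt = (u_ss - 4u_s + 4u) + 4(u_s - 2u) + 4u.
The lower-order terms cancel, leaving the standard wave equation u_tt = u_ss.
Initial data for u: u(s,0) = exp(2s)ψ(s,0) = sin(s); u_t(s,0) = exp(2s)ψ_t(s,0) = 0. The boundary conditions carry over: u(0,t) = u(π,t) = 0.
Solve for u:
  Using separation of variables u = X(s)T(t):
  Eigenfunctions: sin(ns), n = 1, 2, 3, ...
  General solution: u(s, t) = Σ [A_n cos(n t) + B_n sin(n t)] sin(ns)
  From u(s,0) = sin(s): A_1=1. From u_t(s,0) = 0: all B_n = 0.
Hence u(s,t) = sin(s)cos(t).
Transform back: ψ(s,t) = exp(-2s)u(s,t).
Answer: ψ(s, t) = exp(-2s)sin(s)cos(t)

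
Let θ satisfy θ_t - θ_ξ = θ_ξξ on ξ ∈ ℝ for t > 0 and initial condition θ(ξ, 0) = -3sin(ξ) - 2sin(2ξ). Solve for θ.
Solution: Change to a moving frame: let η = ξ + t, σ = t and write θ(ξ,t) = u(η,σ).
By the chain rule θ_t = u_σ + u_η, θ_ξ = u_η, θ_ξξ = u_ηη.
Then θ_t - θ_ξ = u_σ: the advection term cancels and the PDE becomes the heat equation u_σ = u_ηη on η ∈ ℝ.
Initial data: u(η,0) = θ(η,0) = -3sin(η) - 2sin(2η).
On η ∈ ℝ each mode satisfies (sin(nη))″ = -n² sin(nη), so exp(-n²σ) sin(nη) solves the heat equation; by superposition u(η,σ) = Σ c_n exp(-n²σ) sin(nη).
Reading off the coefficients: c_1=-3, c_2=-2, so u(η,σ) = -3exp(-σ)sin(η) - 2exp(-4σ)sin(2η).
Substituting back η = ξ + t, σ = t: θ(ξ,t) = u(ξ + t, t).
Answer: θ(ξ, t) = -3exp(-t)sin(t + ξ) - 2exp(-4t)sin(2t + 2ξ)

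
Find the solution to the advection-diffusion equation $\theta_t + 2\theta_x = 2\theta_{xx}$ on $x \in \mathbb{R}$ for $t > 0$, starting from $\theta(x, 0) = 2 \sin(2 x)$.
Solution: Moving frame: $\eta = x - 2t$, $\sigma = t$, $\theta = u(\eta,\sigma)$, so $\theta_t = u_{\sigma} - 2u_{\eta}$ and $\theta_{xx} = u_{\eta\eta}$.
Hence $\theta_t + 2\theta_x = u_{\sigma}$ and the PDE becomes the heat equation $u_{\sigma} = 2u_{\eta\eta}$ on $\eta \in \mathbb{R}$.
Initial data: $u(\eta,0) = \theta(\eta,0) = 2 \sin(2 \eta)$. Each mode $\sin(n\eta)$ decays as $e^{-2n^2\sigma}$ on $\mathbb{R}$, so $u(\eta,\sigma) = \sum c_n e^{-2n^2\sigma} \sin(n\eta)$ with $c_2=2$: $u(\eta,\sigma) = 2 e^{-8 \sigma} \sin(2 \eta)$.
Substituting back: $\theta(x,t) = u(x - 2t, t)$.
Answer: $\theta(x, t) = -2 e^{-8 t} \sin(4 t - 2 x)$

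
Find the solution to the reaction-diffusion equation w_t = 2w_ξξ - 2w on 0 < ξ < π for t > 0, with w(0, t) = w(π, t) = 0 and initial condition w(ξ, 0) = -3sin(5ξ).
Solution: Substitute w = exp(-2t)u.
Then w_t = exp(-2t)(u_t - 2u), w_ξξ = exp(-2t)u_ξξ; substituting and dividing by exp(-2t), the lower-order terms cancel: u_t = 2u_ξξ (standard heat equation).
Data for u: u(ξ,0) = w(ξ,0) = -3sin(5ξ). The boundary conditions carry over: u(0,t) = u(π,t) = 0.
Separating variables: u = Σ c_n exp(-2n²t) sin(nξ). From u(ξ,0) = -3sin(5ξ): c_5=-3.
So u(ξ,t) = -3exp(-50t)sin(5ξ), and w(ξ,t) = exp(-2t)u(ξ,t).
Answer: w(ξ, t) = -3exp(-52t)sin(5ξ)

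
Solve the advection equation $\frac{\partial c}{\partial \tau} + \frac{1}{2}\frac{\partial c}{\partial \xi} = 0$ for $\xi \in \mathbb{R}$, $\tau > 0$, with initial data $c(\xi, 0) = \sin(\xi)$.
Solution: By characteristics ($d\xi/d\tau = 1/2$), $c(\xi,\tau) = f(\xi - \frac{1}{2}\tau)$ with $f = c( \cdot , 0)$.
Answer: $c(\xi, \tau) = - \sin(\tau/2 - \xi)$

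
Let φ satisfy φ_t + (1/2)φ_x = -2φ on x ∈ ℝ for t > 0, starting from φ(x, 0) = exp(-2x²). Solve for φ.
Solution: Substitute φ = exp(-2t)u.
Then φ_t = exp(-2t)(u_t - 2u), φ_x = exp(-2t)u_x; substituting and dividing by exp(-2t), the lower-order terms cancel: u_t + (1/2)u_x = 0 (standard advection equation).
Data for u: u(x,0) = φ(x,0) = exp(-2x²).
By characteristics (dx/dt = 1/2), u(x,t) = f(x - (1/2)t) with f = u(·, 0).
So u(x,t) = exp(-2(-t/2 + x)²), and φ(x,t) = exp(-2t)u(x,t).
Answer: φ(x, t) = exp(-2t)exp(-2(-t/2 + x)²)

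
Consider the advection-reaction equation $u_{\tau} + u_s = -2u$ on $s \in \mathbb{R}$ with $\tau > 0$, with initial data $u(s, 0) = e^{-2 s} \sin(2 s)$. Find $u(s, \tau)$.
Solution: Substitute $u = e^{-2s}w$, i.e. $w = e^{2s}u$.
By the product rule, $u_s = e^{-2s}(w_s - 2w)$, $u_{\tau} = e^{-2s}w_{\tau}$.
Substituting into the PDE and dividing by $e^{-2s}$: $w_{\tau} + (w_s - 2w) = -2w$.
The lower-order terms cancel, leaving the standard advection equation $w_{\tau} + w_s = 0$.
Initial data for $w$: $w(s,0) = e^{2s}u(s,0) = \sin(2 s)$.
Solve for $w$:
  By method of characteristics (waves move right with speed 1):
  Along characteristics $s - \tau =$ const, $w$ is constant, so $w(s,\tau) = f(s - \tau)$ with $f = w( \cdot , 0)$.
Hence $w(s,\tau) = \sin(2 s - 2 \tau)$.
Transform back: $u(s,\tau) = e^{-2s}w(s,\tau)$.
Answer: $u(s, \tau) = - e^{-2 s} \sin(2 \tau - 2 s)$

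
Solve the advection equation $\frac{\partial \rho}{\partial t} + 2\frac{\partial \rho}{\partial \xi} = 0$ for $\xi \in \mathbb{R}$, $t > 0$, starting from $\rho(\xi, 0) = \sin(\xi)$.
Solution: By method of characteristics (waves move right with speed 2):
Along characteristics $\xi - 2t =$ const, $\rho$ is constant, so $\rho(\xi,t) = f(\xi - 2t)$ with $f = \rho( \cdot , 0)$.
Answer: $\rho(\xi, t) = \sin(\xi - 2 t)$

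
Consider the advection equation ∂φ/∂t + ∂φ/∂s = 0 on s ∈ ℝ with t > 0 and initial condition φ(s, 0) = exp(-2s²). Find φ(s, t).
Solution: By characteristics (ds/dt = 1), φ(s,t) = f(s - t) with f = φ(·, 0).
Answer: φ(s, t) = exp(-2(s - t)²)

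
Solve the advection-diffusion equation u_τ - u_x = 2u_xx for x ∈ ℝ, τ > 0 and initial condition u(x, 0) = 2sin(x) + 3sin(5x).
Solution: Moving frame: η = x + τ, σ = τ, u = w(η,σ), so u_τ = w_σ + w_η and u_xx = w_ηη.
Hence u_τ - u_x = w_σ and the PDE becomes the heat equation w_σ = 2w_ηη on η ∈ ℝ.
Initial data: w(η,0) = u(η,0) = 2sin(η) + 3sin(5η). Each mode sin(nη) decays as exp(-2n²σ) on ℝ, so w(η,σ) = Σ c_n exp(-2n²σ) sin(nη) with c_1=2, c_5=3: w(η,σ) = 2exp(-2σ)sin(η) + 3exp(-50σ)sin(5η).
Substituting back: u(x,τ) = w(x + τ, τ).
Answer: u(x, τ) = 2exp(-2τ)sin(x + τ) + 3exp(-50τ)sin(5x + 5τ)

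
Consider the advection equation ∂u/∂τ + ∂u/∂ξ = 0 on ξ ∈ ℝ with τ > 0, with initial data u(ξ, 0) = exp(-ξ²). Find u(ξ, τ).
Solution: By characteristics (dξ/dτ = 1), u(ξ,τ) = f(ξ - τ) with f = u(·, 0).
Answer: u(ξ, τ) = exp(-(ξ - τ)²)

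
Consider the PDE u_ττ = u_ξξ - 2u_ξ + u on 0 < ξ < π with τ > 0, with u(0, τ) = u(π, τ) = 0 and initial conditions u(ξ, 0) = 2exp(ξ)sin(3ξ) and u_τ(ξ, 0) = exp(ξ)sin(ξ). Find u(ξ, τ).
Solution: Substitute u = exp(ξ)w, i.e. w = exp(-ξ)u.
By the product rule, u_ξ = exp(ξ)(w_ξ + w), u_ξξ = exp(ξ)(w_ξξ + 2w_ξ + w), u_ττ = exp(ξ)w_ττ.
Substituting into the PDE and dividing by exp(ξ): w_ττ = (w_ξξ + 2w_ξ + w) - 2(w_ξ + w) + w.
The lower-order terms cancel, leaving the standard wave equation w_ττ = w_ξξ.
Initial data for w: w(ξ,0) = exp(-ξ)u(ξ,0) = 2sin(3ξ); w_τ(ξ,0) = exp(-ξ)u_τ(ξ,0) = sin(ξ). The boundary conditions carry over: w(0,τ) = w(π,τ) = 0.
Solve for w:
  Using separation of variables w = X(ξ)T(τ):
  Eigenfunctions: sin(nξ), n = 1, 2, 3, ...
  General solution: w(ξ, τ) = Σ [A_n cos(n τ) + B_n sin(n τ)] sin(nξ)
  From w(ξ,0) = 2sin(3ξ): A_3=2. From w_τ(ξ,0) = sin(ξ), using w_τ(ξ,0) = Σ ω_n B_n sin(nξ) with ω_n = n: B_1 = 1/1 = 1.
Hence w(ξ,τ) = sin(ξ)sin(τ) + 2sin(3ξ)cos(3τ).
Transform back: u(ξ,τ) = exp(ξ)w(ξ,τ).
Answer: u(ξ, τ) = exp(ξ)sin(ξ)sin(τ) + 2exp(ξ)sin(3ξ)cos(3τ)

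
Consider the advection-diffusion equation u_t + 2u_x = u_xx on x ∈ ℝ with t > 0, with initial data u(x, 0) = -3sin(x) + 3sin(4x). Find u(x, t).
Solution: Moving frame: η = x - 2t, σ = t, u = w(η,σ), so u_t = w_σ - 2w_η and u_xx = w_ηη.
Hence u_t + 2u_x = w_σ and the PDE becomes the heat equation w_σ = w_ηη on η ∈ ℝ.
Initial data: w(η,0) = u(η,0) = -3sin(η) + 3sin(4η). Each mode sin(nη) decays as exp(-n²σ) on ℝ, so w(η,σ) = Σ c_n exp(-n²σ) sin(nη) with c_1=-3, c_4=3: w(η,σ) = -3exp(-σ)sin(η) + 3exp(-16σ)sin(4η).
Substituting back: u(x,t) = w(x - 2t, t).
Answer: u(x, t) = 3exp(-t)sin(2t - x) - 3exp(-16t)sin(8t - 4x)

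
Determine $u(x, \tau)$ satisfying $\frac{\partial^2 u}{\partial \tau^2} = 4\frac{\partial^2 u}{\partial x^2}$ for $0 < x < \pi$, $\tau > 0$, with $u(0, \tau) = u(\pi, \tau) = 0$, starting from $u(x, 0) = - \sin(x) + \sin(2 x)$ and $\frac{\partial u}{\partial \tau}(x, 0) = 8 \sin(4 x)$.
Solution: Using separation of variables $u = X(x)T(\tau)$:
Eigenfunctions: $\sin(nx)$, $n = 1, 2, 3, \ldots$
General solution: $u(x, \tau) = \sum [A_n \cos(2n \tau) + B_n \sin(2n \tau)] \sin(nx)$
From $u(x,0) = - \sin(x) + \sin(2 x)$: $A_1=-1, A_2=1$. From $u_{\tau}(x,0) = 8 \sin(4 x)$, using $u_{\tau}(x,0) = \sum \omega_n B_n \sin(nx)$ with $\omega_n = 2n$: $B_4 = 8/8 = 1$.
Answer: $u(x, \tau) = \sin(8 \tau) \sin(4 x) -  \sin(x) \cos(2 \tau) + \sin(2 x) \cos(4 \tau)$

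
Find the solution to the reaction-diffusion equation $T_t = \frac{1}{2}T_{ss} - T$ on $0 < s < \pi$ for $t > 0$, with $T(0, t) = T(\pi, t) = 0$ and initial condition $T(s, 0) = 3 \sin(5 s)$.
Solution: Substitute $T = e^{-t}u$, i.e. $u = e^{t}T$.
By the product rule, $T_t = e^{-t}(u_t - u)$, $T_{ss} = e^{-t}u_{ss}$.
Substituting into the PDE and dividing by $e^{-t}$: $u_t - u = \frac{1}{2}u_{ss} - u$.
The lower-order terms cancel, leaving the standard heat equation $u_t = \frac{1}{2}u_{ss}$.
Initial data for $u$: $u(s,0) = T(s,0) = 3 \sin(5 s)$. The boundary conditions carry over: $u(0,t) = u(\pi,t) = 0$.
Solve for $u$:
  Using separation of variables $u = X(s)G(t)$:
  Eigenfunctions: $\sin(ns)$, $n = 1, 2, 3, \ldots$
  General solution: $u(s, t) = \sum c_n \sin(ns) e^{-n^2 t/2}$
  Matching $u(s,0) = 3 \sin(5 s)$ term by term: $c_5=3$.
Hence $u(s,t) = 3 e^{-25 t/2} \sin(5 s)$.
Transform back: $T(s,t) = e^{-t}u(s,t)$.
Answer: $T(s, t) = 3 e^{-27 t/2} \sin(5 s)$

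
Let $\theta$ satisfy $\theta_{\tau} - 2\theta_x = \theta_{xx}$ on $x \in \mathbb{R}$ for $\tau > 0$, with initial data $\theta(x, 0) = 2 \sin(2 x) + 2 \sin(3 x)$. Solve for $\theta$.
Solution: Moving frame: $\eta = x + 2\tau$, $\sigma = \tau$, $\theta = u(\eta,\sigma)$, so $\theta_{\tau} = u_{\sigma} + 2u_{\eta}$ and $\theta_{xx} = u_{\eta\eta}$.
Hence $\theta_{\tau} - 2\theta_x = u_{\sigma}$ and the PDE becomes the heat equation $u_{\sigma} = u_{\eta\eta}$ on $\eta \in \mathbb{R}$.
Initial data: $u(\eta,0) = \theta(\eta,0) = 2 \sin(2 \eta) + 2 \sin(3 \eta)$. Each mode $\sin(n\eta)$ decays as $e^{-n^2\sigma}$ on $\mathbb{R}$, so $u(\eta,\sigma) = \sum c_n e^{-n^2\sigma} \sin(n\eta)$ with $c_2=2, c_3=2$: $u(\eta,\sigma) = 2 e^{-4 \sigma} \sin(2 \eta) + 2 e^{-9 \sigma} \sin(3 \eta)$.
Substituting back: $\theta(x,\tau) = u(x + 2\tau, \tau)$.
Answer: $\theta(x, \tau) = 2 e^{-4 \tau} \sin(4 \tau + 2 x) + 2 e^{-9 \tau} \sin(6 \tau + 3 x)$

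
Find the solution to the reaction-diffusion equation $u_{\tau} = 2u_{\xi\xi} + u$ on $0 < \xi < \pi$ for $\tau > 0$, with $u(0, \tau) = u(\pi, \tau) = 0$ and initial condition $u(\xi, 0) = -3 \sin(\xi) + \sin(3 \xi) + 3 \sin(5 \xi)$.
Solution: Substitute $u = e^{\tau}w$, i.e. $w = e^{-\tau}u$.
By the product rule, $u_{\tau} = e^{\tau}(w_{\tau} + w)$, $u_{\xi\xi} = e^{\tau}w_{\xi\xi}$.
Substituting into the PDE and dividing by $e^{\tau}$: $w_{\tau} + w = 2w_{\xi\xi} + w$.
The lower-order terms cancel, leaving the standard heat equation $w_{\tau} = 2w_{\xi\xi}$.
Initial data for $w$: $w(\xi,0) = u(\xi,0) = -3 \sin(\xi) + \sin(3 \xi) + 3 \sin(5 \xi)$. The boundary conditions carry over: $w(0,\tau) = w(\pi,\tau) = 0$.
Solve for $w$:
  Using separation of variables $w = X(\xi)T(\tau)$:
  Eigenfunctions: $\sin(n\xi)$, $n = 1, 2, 3, \ldots$
  General solution: $w(\xi, \tau) = \sum c_n \sin(n\xi) e^{-2n^2 \tau}$
  Matching $w(\xi,0) = -3 \sin(\xi) + \sin(3 \xi) + 3 \sin(5 \xi)$ term by term: $c_1=-3, c_3=1, c_5=3$.
Hence $w(\xi,\tau) = -3 e^{-2 \tau} \sin(\xi) + e^{-18 \tau} \sin(3 \xi) + 3 e^{-50 \tau} \sin(5 \xi)$.
Transform back: $u(\xi,\tau) = e^{\tau}w(\xi,\tau)$.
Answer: $u(\xi, \tau) = -3 e^{-\tau} \sin(\xi) + e^{-17 \tau} \sin(3 \xi) + 3 e^{-49 \tau} \sin(5 \xi)$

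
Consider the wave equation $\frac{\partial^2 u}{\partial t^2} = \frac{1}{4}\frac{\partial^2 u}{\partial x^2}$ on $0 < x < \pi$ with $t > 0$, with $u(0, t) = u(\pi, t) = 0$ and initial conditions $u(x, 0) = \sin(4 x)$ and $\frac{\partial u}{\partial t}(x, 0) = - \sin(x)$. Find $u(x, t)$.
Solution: Using separation of variables $u = X(x)T(t)$:
Eigenfunctions: $\sin(nx)$, $n = 1, 2, 3, \ldots$
General solution: $u(x, t) = \sum [A_n \cos(n t/2) + B_n \sin(n t/2)] \sin(nx)$
From $u(x,0) = \sin(4 x)$: $A_4=1$. From $u_t(x,0) = - \sin(x)$, using $u_t(x,0) = \sum \omega_n B_n \sin(nx)$ with $\omega_n = n/2$: $B_1 = (-1)/(1/2) = -2$.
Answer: $u(x, t) = -2 \sin(t/2) \sin(x) + \sin(4 x) \cos(2 t)$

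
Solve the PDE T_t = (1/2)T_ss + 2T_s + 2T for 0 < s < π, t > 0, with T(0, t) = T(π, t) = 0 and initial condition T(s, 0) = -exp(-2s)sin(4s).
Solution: Substitute T = exp(-2s)u.
Then T_s = exp(-2s)(u_s - 2u), T_ss = exp(-2s)(u_ss - 4u_s + 4u), T_t = exp(-2s)u_t; substituting and dividing by exp(-2s), the lower-order terms cancel: u_t = (1/2)u_ss (standard heat equation).
Data for u: u(s,0) = exp(2s)T(s,0) = -sin(4s). The boundary conditions carry over: u(0,t) = u(π,t) = 0.
Separating variables: u = Σ c_n exp(-n²t/2) sin(ns). From u(s,0) = -sin(4s): c_4=-1.
So u(s,t) = -exp(-8t)sin(4s), and T(s,t) = exp(-2s)u(s,t).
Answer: T(s, t) = -exp(-2s)exp(-8t)sin(4s)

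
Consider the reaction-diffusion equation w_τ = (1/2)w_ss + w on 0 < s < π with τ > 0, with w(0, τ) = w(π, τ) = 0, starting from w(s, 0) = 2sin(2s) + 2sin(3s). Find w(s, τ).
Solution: Substitute w = exp(τ)u, i.e. u = exp(-τ)w.
By the product rule, w_τ = exp(τ)(u_τ + u), w_ss = exp(τ)u_ss.
Substituting into the PDE and dividing by exp(τ): u_τ + u = (1/2)u_ss + u.
The lower-order terms cancel, leaving the standard heat equation u_τ = (1/2)u_ss.
Initial data for u: u(s,0) = w(s,0) = 2sin(2s) + 2sin(3s). The boundary conditions carry over: u(0,τ) = u(π,τ) = 0.
Solve for u:
  Using separation of variables u = X(s)T(τ):
  Eigenfunctions: sin(ns), n = 1, 2, 3, ...
  General solution: u(s, τ) = Σ c_n sin(ns) exp(-n² τ/2)
  Matching u(s,0) = 2sin(2s) + 2sin(3s) term by term: c_2=2, c_3=2.
Hence u(s,τ) = 2exp(-2τ)sin(2s) + 2exp(-9τ/2)sin(3s).
Transform back: w(s,τ) = exp(τ)u(s,τ).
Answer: w(s, τ) = 2exp(-τ)sin(2s) + 2exp(-7τ/2)sin(3s)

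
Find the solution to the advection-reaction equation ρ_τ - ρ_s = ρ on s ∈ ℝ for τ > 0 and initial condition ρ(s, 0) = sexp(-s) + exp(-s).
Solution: Substitute ρ = exp(-s)u, i.e. u = exp(s)ρ.
By the product rule, ρ_s = exp(-s)(u_s - u), ρ_τ = exp(-s)u_τ.
Substituting into the PDE and dividing by exp(-s): u_τ - (u_s - u) = u.
The lower-order terms cancel, leaving the standard advection equation u_τ - u_s = 0.
Initial data for u: u(s,0) = exp(s)ρ(s,0) = s + 1.
Solve for u:
  By method of characteristics (waves move left with speed 1):
  Along characteristics s + τ = const, u is constant, so u(s,τ) = f(s + τ) with f = u(·, 0).
Hence u(s,τ) = s + τ + 1.
Transform back: ρ(s,τ) = exp(-s)u(s,τ).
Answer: ρ(s, τ) = sexp(-s) + τexp(-s) + exp(-s)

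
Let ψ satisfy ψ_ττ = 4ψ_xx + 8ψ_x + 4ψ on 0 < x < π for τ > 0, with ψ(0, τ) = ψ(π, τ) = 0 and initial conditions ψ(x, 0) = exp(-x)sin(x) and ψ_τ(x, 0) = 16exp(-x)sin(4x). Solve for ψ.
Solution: Substitute ψ = exp(-x)u, i.e. u = exp(x)ψ.
By the product rule, ψ_x = exp(-x)(u_x - u), ψ_xx = exp(-x)(u_xx - 2u_x + u), ψ_ττ = exp(-x)u_ττ.
Substituting into the PDE and dividing by exp(-x): u_ττ = 4(u_xx - 2u_x + u) + 8(u_x - u) + 4u.
The lower-order terms cancel, leaving the standard wave equation u_ττ = 4u_xx.
Initial data for u: u(x,0) = exp(x)ψ(x,0) = sin(x); u_τ(x,0) = exp(x)ψ_τ(x,0) = 16sin(4x). The boundary conditions carry over: u(0,τ) = u(π,τ) = 0.
Solve for u:
  Using separation of variables u = X(x)T(τ):
  Eigenfunctions: sin(nx), n = 1, 2, 3, ...
  General solution: u(x, τ) = Σ [A_n cos(2n τ) + B_n sin(2n τ)] sin(nx)
  From u(x,0) = sin(x): A_1=1. From u_τ(x,0) = 16sin(4x), using u_τ(x,0) = Σ ω_n B_n sin(nx) with ω_n = 2n: B_4 = 16/8 = 2.
Hence u(x,τ) = sin(x)cos(2τ) + 2sin(4x)sin(8τ).
Transform back: ψ(x,τ) = exp(-x)u(x,τ).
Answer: ψ(x, τ) = exp(-x)sin(x)cos(2τ) + 2exp(-x)sin(4x)sin(8τ)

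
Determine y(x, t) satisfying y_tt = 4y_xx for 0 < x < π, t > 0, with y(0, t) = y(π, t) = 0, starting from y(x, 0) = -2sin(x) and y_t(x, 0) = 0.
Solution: Separating variables: y = Σ [A_n cos(ω_n t) + B_n sin(ω_n t)] sin(nx), ω_n = 2n. From ICs: A_1=-2.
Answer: y(x, t) = -2sin(x)cos(2t)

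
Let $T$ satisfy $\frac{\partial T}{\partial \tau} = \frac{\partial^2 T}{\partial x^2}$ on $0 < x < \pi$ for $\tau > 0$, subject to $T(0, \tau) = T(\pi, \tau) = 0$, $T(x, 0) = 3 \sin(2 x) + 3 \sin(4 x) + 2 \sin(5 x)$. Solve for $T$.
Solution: Using separation of variables $T = X(x)G(\tau)$:
Eigenfunctions: $\sin(nx)$, $n = 1, 2, 3, \ldots$
General solution: $T(x, \tau) = \sum c_n \sin(nx) e^{-n^2 \tau}$
Matching $T(x,0) = 3 \sin(2 x) + 3 \sin(4 x) + 2 \sin(5 x)$ term by term: $c_2=3, c_4=3, c_5=2$.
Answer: $T(x, \tau) = 3 e^{-4 \tau} \sin(2 x) + 3 e^{-16 \tau} \sin(4 x) + 2 e^{-25 \tau} \sin(5 x)$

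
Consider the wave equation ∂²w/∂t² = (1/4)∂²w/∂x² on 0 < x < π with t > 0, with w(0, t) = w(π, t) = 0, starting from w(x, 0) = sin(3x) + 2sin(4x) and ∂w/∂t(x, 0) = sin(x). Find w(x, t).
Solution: Using separation of variables w = X(x)T(t):
Eigenfunctions: sin(nx), n = 1, 2, 3, ...
General solution: w(x, t) = Σ [A_n cos(n t/2) + B_n sin(n t/2)] sin(nx)
From w(x,0) = sin(3x) + 2sin(4x): A_3=1, A_4=2. From w_t(x,0) = sin(x), using w_t(x,0) = Σ ω_n B_n sin(nx) with ω_n = n/2: B_1 = 1/(1/2) = 2.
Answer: w(x, t) = 2sin(t/2)sin(x) + sin(3x)cos(3t/2) + 2sin(4x)cos(2t)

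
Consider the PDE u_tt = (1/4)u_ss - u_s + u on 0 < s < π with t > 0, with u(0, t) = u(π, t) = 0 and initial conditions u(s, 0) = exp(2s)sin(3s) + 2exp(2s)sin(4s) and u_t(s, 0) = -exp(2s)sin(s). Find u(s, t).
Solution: Substitute u = exp(2s)w.
Then u_s = exp(2s)(w_s + 2w), u_ss = exp(2s)(w_ss + 4w_s + 4w), u_tt = exp(2s)w_tt; substituting and dividing by exp(2s), the lower-order terms cancel: w_tt = (1/4)w_ss (standard wave equation).
Data for w: w(s,0) = exp(-2s)u(s,0) = sin(3s) + 2sin(4s); w_t(s,0) = exp(-2s)u_t(s,0) = -sin(s). The boundary conditions carry over: w(0,t) = w(π,t) = 0.
Separating variables: w = Σ [A_n cos(ω_n t) + B_n sin(ω_n t)] sin(ns), ω_n = n/2. From ICs (B_n = velocity coefficient / ω_n): A_3=1, A_4=2, B_1=-2.
So w(s,t) = -2sin(s)sin(t/2) + sin(3s)cos(3t/2) + 2sin(4s)cos(2t), and u(s,t) = exp(2s)w(s,t).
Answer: u(s, t) = -2exp(2s)sin(s)sin(t/2) + exp(2s)sin(3s)cos(3t/2) + 2exp(2s)sin(4s)cos(2t)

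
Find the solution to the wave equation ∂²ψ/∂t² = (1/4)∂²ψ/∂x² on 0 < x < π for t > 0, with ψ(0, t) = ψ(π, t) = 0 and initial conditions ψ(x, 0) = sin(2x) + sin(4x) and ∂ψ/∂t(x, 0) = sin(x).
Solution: Separating variables: ψ = Σ [A_n cos(ω_n t) + B_n sin(ω_n t)] sin(nx), ω_n = n/2. From ICs (B_n = velocity coefficient / ω_n): A_2=1, A_4=1, B_1=2.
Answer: ψ(x, t) = 2sin(t/2)sin(x) + sin(2x)cos(t) + sin(4x)cos(2t)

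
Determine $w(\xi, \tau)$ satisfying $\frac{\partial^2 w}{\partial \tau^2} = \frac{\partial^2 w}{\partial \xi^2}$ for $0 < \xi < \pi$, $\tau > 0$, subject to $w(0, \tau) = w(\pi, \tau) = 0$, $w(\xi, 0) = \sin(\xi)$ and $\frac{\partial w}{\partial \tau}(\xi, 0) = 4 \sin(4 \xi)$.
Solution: Using separation of variables $w = X(\xi)T(\tau)$:
Eigenfunctions: $\sin(n\xi)$, $n = 1, 2, 3, \ldots$
General solution: $w(\xi, \tau) = \sum [A_n \cos(n \tau) + B_n \sin(n \tau)] \sin(n\xi)$
From $w(\xi,0) = \sin(\xi)$: $A_1=1$. From $w_{\tau}(\xi,0) = 4 \sin(4 \xi)$, using $w_{\tau}(\xi,0) = \sum \omega_n B_n \sin(n\xi)$ with $\omega_n = n$: $B_4 = 4/4 = 1$.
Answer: $w(\xi, \tau) = \sin(4 \tau) \sin(4 \xi) + \sin(\xi) \cos(\tau)$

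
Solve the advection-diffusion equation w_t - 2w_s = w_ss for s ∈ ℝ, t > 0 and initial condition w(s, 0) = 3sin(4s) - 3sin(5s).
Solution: Moving frame: η = s + 2t, σ = t, w = u(η,σ), so w_t = u_σ + 2u_η and w_ss = u_ηη.
Hence w_t - 2w_s = u_σ and the PDE becomes the heat equation u_σ = u_ηη on η ∈ ℝ.
Initial data: u(η,0) = w(η,0) = 3sin(4η) - 3sin(5η). Each mode sin(nη) decays as exp(-n²σ) on ℝ, so u(η,σ) = Σ c_n exp(-n²σ) sin(nη) with c_4=3, c_5=-3: u(η,σ) = 3exp(-16σ)sin(4η) - 3exp(-25σ)sin(5η).
Substituting back: w(s,t) = u(s + 2t, t).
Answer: w(s, t) = 3exp(-16t)sin(4s + 8t) - 3exp(-25t)sin(5s + 10t)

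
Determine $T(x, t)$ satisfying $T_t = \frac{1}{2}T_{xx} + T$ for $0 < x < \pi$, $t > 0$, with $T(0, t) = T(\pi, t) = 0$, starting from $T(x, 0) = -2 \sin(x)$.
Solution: Substitute $T = e^{t}u$.
Then $T_t = e^{t}(u_t + u)$, $T_{xx} = e^{t}u_{xx}$; substituting and dividing by $e^{t}$, the lower-order terms cancel: $u_t = \frac{1}{2}u_{xx}$ (standard heat equation).
Data for $u$: $u(x,0) = T(x,0) = -2 \sin(x)$. The boundary conditions carry over: $u(0,t) = u(\pi,t) = 0$.
Separating variables: $u = \sum c_n e^{-n^2t/2} \sin(nx)$. From $u(x,0) = -2 \sin(x)$: $c_1=-2$.
So $u(x,t) = -2 e^{-t/2} \sin(x)$, and $T(x,t) = e^{t}u(x,t)$.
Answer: $T(x, t) = -2 e^{t/2} \sin(x)$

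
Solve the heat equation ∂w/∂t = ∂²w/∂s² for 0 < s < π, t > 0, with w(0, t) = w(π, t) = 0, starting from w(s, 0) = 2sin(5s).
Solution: Using separation of variables w = X(s)T(t):
Eigenfunctions: sin(ns), n = 1, 2, 3, ...
General solution: w(s, t) = Σ c_n sin(ns) exp(-n² t)
Matching w(s,0) = 2sin(5s) term by term: c_5=2.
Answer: w(s, t) = 2exp(-25t)sin(5s)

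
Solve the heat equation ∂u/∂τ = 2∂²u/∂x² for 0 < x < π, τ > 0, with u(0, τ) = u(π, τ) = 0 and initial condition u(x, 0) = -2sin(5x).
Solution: Separating variables: u = Σ c_n exp(-2n²τ) sin(nx). From u(x,0) = -2sin(5x): c_5=-2.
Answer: u(x, τ) = -2exp(-50τ)sin(5x)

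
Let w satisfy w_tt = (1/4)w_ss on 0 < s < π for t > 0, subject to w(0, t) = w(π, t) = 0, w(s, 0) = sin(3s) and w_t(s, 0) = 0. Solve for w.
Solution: Using separation of variables w = X(s)T(t):
Eigenfunctions: sin(ns), n = 1, 2, 3, ...
General solution: w(s, t) = Σ [A_n cos(n t/2) + B_n sin(n t/2)] sin(ns)
From w(s,0) = sin(3s): A_3=1. From w_t(s,0) = 0: all B_n = 0.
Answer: w(s, t) = sin(3s)cos(3t/2)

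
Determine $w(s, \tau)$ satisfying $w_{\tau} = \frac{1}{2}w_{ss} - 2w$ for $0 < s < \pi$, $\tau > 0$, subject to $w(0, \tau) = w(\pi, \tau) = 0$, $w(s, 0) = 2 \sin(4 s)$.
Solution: Substitute $w = e^{-2\tau}u$, i.e. $u = e^{2\tau}w$.
By the product rule, $w_{\tau} = e^{-2\tau}(u_{\tau} - 2u)$, $w_{ss} = e^{-2\tau}u_{ss}$.
Substituting into the PDE and dividing by $e^{-2\tau}$: $u_{\tau} - 2u = \frac{1}{2}u_{ss} - 2u$.
The lower-order terms cancel, leaving the standard heat equation $u_{\tau} = \frac{1}{2}u_{ss}$.
Initial data for $u$: $u(s,0) = w(s,0) = 2 \sin(4 s)$. The boundary conditions carry over: $u(0,\tau) = u(\pi,\tau) = 0$.
Solve for $u$:
  Using separation of variables $u = X(s)T(\tau)$:
  Eigenfunctions: $\sin(ns)$, $n = 1, 2, 3, \ldots$
  General solution: $u(s, \tau) = \sum c_n \sin(ns) e^{-n^2 \tau/2}$
  Matching $u(s,0) = 2 \sin(4 s)$ term by term: $c_4=2$.
Hence $u(s,\tau) = 2 e^{-8 \tau} \sin(4 s)$.
Transform back: $w(s,\tau) = e^{-2\tau}u(s,\tau)$.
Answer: $w(s, \tau) = 2 e^{-10 \tau} \sin(4 s)$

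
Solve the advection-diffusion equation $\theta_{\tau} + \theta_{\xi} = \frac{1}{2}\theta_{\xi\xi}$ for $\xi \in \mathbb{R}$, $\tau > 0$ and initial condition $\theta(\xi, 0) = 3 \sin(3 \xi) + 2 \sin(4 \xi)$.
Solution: Change to a moving frame: let $\eta = \xi - \tau$, $\sigma = \tau$ and write $\theta(\xi,\tau) = u(\eta,\sigma)$.
By the chain rule $\theta_{\tau} = u_{\sigma} - u_{\eta}$, $\theta_{\xi} = u_{\eta}$, $\theta_{\xi\xi} = u_{\eta\eta}$.
Then $\theta_{\tau} + \theta_{\xi} = u_{\sigma}$: the advection term cancels and the PDE becomes the heat equation $u_{\sigma} = \frac{1}{2}u_{\eta\eta}$ on $\eta \in \mathbb{R}$.
Initial data: $u(\eta,0) = \theta(\eta,0) = 3 \sin(3 \eta) + 2 \sin(4 \eta)$.
On $\eta \in \mathbb{R}$ each mode satisfies $(\sin(n\eta))'' = -n^2 \sin(n\eta)$, so $e^{-n^2\sigma/2} \sin(n\eta)$ solves the heat equation; by superposition $u(\eta,\sigma) = \sum c_n e^{-n^2\sigma/2} \sin(n\eta)$.
Reading off the coefficients: $c_3=3, c_4=2$, so $u(\eta,\sigma) = 2 e^{-8 \sigma} \sin(4 \eta) + 3 e^{-9 \sigma/2} \sin(3 \eta)$.
Substituting back $\eta = \xi - \tau$, $\sigma = \tau$: $\theta(\xi,\tau) = u(\xi - \tau, \tau)$.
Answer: $\theta(\xi, \tau) = -2 e^{-8 \tau} \sin(4 \tau - 4 \xi) - 3 e^{-9 \tau/2} \sin(3 \tau - 3 \xi)$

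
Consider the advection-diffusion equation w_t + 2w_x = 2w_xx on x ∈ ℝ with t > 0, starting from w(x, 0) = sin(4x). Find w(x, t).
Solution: Moving frame: η = x - 2t, σ = t, w = u(η,σ), so w_t = u_σ - 2u_η and w_xx = u_ηη.
Hence w_t + 2w_x = u_σ and the PDE becomes the heat equation u_σ = 2u_ηη on η ∈ ℝ.
Initial data: u(η,0) = w(η,0) = sin(4η). Each mode sin(nη) decays as exp(-2n²σ) on ℝ, so u(η,σ) = Σ c_n exp(-2n²σ) sin(nη) with c_4=1: u(η,σ) = exp(-32σ)sin(4η).
Substituting back: w(x,t) = u(x - 2t, t).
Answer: w(x, t) = -exp(-32t)sin(8t - 4x)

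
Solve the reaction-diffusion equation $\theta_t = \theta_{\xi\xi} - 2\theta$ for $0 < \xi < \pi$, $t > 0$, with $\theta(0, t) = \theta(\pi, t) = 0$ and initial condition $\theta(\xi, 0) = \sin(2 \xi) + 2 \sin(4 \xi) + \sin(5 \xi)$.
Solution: Substitute $\theta = e^{-2t}u$, i.e. $u = e^{2t}\theta$.
By the product rule, $\theta_t = e^{-2t}(u_t - 2u)$, $\theta_{\xi\xi} = e^{-2t}u_{\xi\xi}$.
Substituting into the PDE and dividing by $e^{-2t}$: $u_t - 2u = u_{\xi\xi} - 2u$.
The lower-order terms cancel, leaving the standard heat equation $u_t = u_{\xi\xi}$.
Initial data for $u$: $u(\xi,0) = \theta(\xi,0) = \sin(2 \xi) + 2 \sin(4 \xi) + \sin(5 \xi)$. The boundary conditions carry over: $u(0,t) = u(\pi,t) = 0$.
Solve for $u$:
  Using separation of variables $u = X(\xi)G(t)$:
  Eigenfunctions: $\sin(n\xi)$, $n = 1, 2, 3, \ldots$
  General solution: $u(\xi, t) = \sum c_n \sin(n\xi) e^{-n^2 t}$
  Matching $u(\xi,0) = \sin(2 \xi) + 2 \sin(4 \xi) + \sin(5 \xi)$ term by term: $c_2=1, c_4=2, c_5=1$.
Hence $u(\xi,t) = e^{-4 t} \sin(2 \xi) + 2 e^{-16 t} \sin(4 \xi) + e^{-25 t} \sin(5 \xi)$.
Transform back: $\theta(\xi,t) = e^{-2t}u(\xi,t)$.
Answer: $\theta(\xi, t) = e^{-6 t} \sin(2 \xi) + 2 e^{-18 t} \sin(4 \xi) + e^{-27 t} \sin(5 \xi)$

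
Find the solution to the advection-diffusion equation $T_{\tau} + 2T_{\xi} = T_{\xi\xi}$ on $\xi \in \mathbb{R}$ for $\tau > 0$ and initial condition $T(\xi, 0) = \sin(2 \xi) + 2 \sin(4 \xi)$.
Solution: Change to a moving frame: let $\eta = \xi - 2\tau$, $\sigma = \tau$ and write $T(\xi,\tau) = u(\eta,\sigma)$.
By the chain rule $T_{\tau} = u_{\sigma} - 2u_{\eta}$, $T_{\xi} = u_{\eta}$, $T_{\xi\xi} = u_{\eta\eta}$.
Then $T_{\tau} + 2T_{\xi} = u_{\sigma}$: the advection term cancels and the PDE becomes the heat equation $u_{\sigma} = u_{\eta\eta}$ on $\eta \in \mathbb{R}$.
Initial data: $u(\eta,0) = T(\eta,0) = \sin(2 \eta) + 2 \sin(4 \eta)$.
On $\eta \in \mathbb{R}$ each mode satisfies $(\sin(n\eta))'' = -n^2 \sin(n\eta)$, so $e^{-n^2\sigma} \sin(n\eta)$ solves the heat equation; by superposition $u(\eta,\sigma) = \sum c_n e^{-n^2\sigma} \sin(n\eta)$.
Reading off the coefficients: $c_2=1, c_4=2$, so $u(\eta,\sigma) = e^{-4 \sigma} \sin(2 \eta) + 2 e^{-16 \sigma} \sin(4 \eta)$.
Substituting back $\eta = \xi - 2\tau$, $\sigma = \tau$: $T(\xi,\tau) = u(\xi - 2\tau, \tau)$.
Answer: $T(\xi, \tau) = - e^{-4 \tau} \sin(4 \tau - 2 \xi) - 2 e^{-16 \tau} \sin(8 \tau - 4 \xi)$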